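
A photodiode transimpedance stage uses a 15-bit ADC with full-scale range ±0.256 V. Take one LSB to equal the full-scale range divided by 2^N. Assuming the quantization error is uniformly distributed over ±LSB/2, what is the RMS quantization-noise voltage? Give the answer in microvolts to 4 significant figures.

Span: 0.256 V − (-0.256 V) = 0.512 V.
One LSB is 0.512 V / 32768 = 15.6250 µV.
V_rms = LSB/√12 = 15.6250 µV / √12 = 4.511 µV.

4.511 µV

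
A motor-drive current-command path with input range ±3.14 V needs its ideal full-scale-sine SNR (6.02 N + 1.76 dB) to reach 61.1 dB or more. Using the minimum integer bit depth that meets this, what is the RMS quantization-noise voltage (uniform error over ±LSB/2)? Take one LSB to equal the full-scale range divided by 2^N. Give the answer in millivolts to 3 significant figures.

The full-scale span is 3.14 − (-3.14) = 6.28 V.
Solving 6.02 N ≥ 61.1 − 1.76: N ≥ 9.857. Round up → N = 10.
Step size = 6.28/1024 V = 6.1328 mV.
RMS noise = LSB/√12 = 1.77 mV.

1.77 mV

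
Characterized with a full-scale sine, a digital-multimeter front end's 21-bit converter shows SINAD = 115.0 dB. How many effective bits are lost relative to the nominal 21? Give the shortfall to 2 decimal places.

Effective bits = (115.0 − 1.76)/6.02 = 18.8106.
Lost resolution: 21 − 18.8106 = 2.1894 bits.

2.19 bits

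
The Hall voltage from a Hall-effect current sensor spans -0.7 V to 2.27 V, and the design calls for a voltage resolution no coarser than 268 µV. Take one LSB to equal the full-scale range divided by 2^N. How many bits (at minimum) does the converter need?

14 bits

Span: 2.27 V − (-0.7 V) = 2.97 V.
2.97 V / 268 µV = 11080. Since 2^13 = 8192 and 2^14 = 16384, N = 14.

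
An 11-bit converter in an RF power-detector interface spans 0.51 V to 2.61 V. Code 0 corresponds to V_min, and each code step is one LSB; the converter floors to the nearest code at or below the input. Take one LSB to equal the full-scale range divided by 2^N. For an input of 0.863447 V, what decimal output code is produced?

The full-scale span is 2.61 − (0.51) = 2.1 V. LSB = 2.1 V / 2^11 ≈ 1.025 mV.
V_in − V_min = 0.863447 − (0.51) = 0.353447 V.
Divide by LSB: 0.353447 × 2048/2.1 = 344.6950.
Truncating gives code 344.

344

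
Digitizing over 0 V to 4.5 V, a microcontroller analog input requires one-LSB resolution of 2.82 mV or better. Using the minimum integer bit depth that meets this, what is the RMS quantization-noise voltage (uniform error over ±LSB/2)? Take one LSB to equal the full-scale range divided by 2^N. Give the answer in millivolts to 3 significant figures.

Span = 4.5 V.
4.5 V / 2.82 mV = 1596. Since 2^10 = 1024 and 2^11 = 2048, N = 11.
LSB = 4.5 V ÷ 2^11 = 4.5/2048 V = 2.1973 mV.
σ_q = LSB/√12 = 2.1973 mV/3.4641 = 0.634 mV.

0.634 mV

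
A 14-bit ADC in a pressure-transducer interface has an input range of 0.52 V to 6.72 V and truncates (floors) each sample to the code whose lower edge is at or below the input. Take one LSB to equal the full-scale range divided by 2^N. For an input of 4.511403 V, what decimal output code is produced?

Span: 6.72 V − (0.52 V) = 6.2 V. LSB = 6.2 V / 2^14 ≈ 378.4 µV.
code = ⌊(V_in − V_min)/LSB⌋ = ⌊(V_in − V_min) × 2^14 / range⌋
     = ⌊(4.511403 − (0.52)) × 16384 / 6.2⌋ = ⌊3.991403 × 16384/6.2⌋
     = ⌊10547.604⌋ = 10547.

10547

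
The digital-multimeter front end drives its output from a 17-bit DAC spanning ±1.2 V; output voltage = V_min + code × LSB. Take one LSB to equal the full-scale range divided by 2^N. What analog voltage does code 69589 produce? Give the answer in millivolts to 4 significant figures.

74.21 mV

The full-scale span is 1.2 − (-1.2) = 2.4 V. LSB = 2.4 V / 2^17.
V_out = -1.2 + 69589 × (2.4/131072) V
      = -1.2 + 1.27421 = 0.0742126 V.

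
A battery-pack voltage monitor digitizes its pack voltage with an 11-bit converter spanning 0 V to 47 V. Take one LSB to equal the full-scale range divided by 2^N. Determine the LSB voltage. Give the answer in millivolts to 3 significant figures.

22.9 mV

Span = 47 V.
There are 2^11 = 2048 steps.
LSB = 47 V / 2^11 = 22.9 mV.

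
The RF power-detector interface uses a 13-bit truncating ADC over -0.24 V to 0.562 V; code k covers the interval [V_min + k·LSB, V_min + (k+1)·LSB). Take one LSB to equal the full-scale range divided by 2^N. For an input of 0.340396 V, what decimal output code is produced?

5928

Span: 0.562 V − (-0.24 V) = 0.802 V. LSB = 0.802 V / 2^13 ≈ 97.90 µV.
V_in − V_min = 0.340396 − (-0.24) = 0.580396 V.
Divide by LSB: 0.580396 × 8192/0.802 = 5928.4340.
Truncating gives code 5928.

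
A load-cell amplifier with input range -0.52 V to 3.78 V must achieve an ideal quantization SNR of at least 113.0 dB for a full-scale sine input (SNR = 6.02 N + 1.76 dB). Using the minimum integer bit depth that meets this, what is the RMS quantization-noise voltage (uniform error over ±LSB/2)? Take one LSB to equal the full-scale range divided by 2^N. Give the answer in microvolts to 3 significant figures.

Span: 3.78 V − (-0.52 V) = 4.3 V.
Solving 6.02 N ≥ 113.0 − 1.76: N ≥ 18.478. Round up → N = 19.
One LSB is 4.3 V / 524288 = 8.2016 µV.
V_rms = LSB/√12 = 2.37 µV.

2.37 µV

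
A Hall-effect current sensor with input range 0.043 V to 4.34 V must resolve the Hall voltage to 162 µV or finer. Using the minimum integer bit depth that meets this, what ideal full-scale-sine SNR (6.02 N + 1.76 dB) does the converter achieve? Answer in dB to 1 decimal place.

92.1 dB

Range = 4.34 − (0.043) = 4.297 V.
Need 2^N ≥ 4.297 V / 162 µV = 26520 → N_min = 15.
Ideal SNR at N = 15: 6.02·15 + 1.76 = 92.1 dB.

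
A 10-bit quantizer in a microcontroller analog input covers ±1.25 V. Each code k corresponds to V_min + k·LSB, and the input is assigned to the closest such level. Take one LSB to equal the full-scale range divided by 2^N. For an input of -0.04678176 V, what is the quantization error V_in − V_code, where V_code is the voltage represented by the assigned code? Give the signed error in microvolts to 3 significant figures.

−395 µV

Range = 1.25 − (-1.25) = 2.5 V. LSB = 2.5 V / 2^10 ≈ 2.441 mV.
(V_in − V_min)/LSB = (-0.04678176 − (-1.25)) × 1024/2.5 = 492.8382 → nearest code k = 493.
Reconstructed level: -1.25 + 493 × 2.5/1024 V = -0.04638671875 V.
Error = V_in − V_code = -0.04678176 − (-0.04638671875) = −395 µV.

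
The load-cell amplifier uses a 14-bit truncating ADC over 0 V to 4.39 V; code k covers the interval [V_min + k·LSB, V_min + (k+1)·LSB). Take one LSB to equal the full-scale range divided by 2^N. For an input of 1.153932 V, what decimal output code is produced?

Range is 4.39 V. LSB = 4.39 V / 2^14 ≈ 267.9 µV.
code = ⌊(V_in − V_min)/LSB⌋ = ⌊(V_in − V_min) × 2^14 / range⌋
     = ⌊(1.153932 − (0)) × 16384 / 4.39⌋ = ⌊1.153932 × 16384/4.39⌋
     = ⌊4306.611⌋ = 4306.

4306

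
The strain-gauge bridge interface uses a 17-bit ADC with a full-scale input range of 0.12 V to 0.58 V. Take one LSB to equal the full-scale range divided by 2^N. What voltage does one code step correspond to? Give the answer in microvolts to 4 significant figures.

3.510 µV

Range = 0.58 − (0.12) = 0.46 V.
2^17 = 131072 levels.
LSB = 0.46 V ÷ 2^17 = 0.46/131072 V = 3.510 µV.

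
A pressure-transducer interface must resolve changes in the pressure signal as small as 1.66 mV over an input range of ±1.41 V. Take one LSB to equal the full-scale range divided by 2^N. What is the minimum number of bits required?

11 bits

Range = 1.41 − (-1.41) = 2.82 V.
Levels needed ≥ 2.82/1.66 mV = 1699. 2^11 = 2048 suffices, so N_min = 11.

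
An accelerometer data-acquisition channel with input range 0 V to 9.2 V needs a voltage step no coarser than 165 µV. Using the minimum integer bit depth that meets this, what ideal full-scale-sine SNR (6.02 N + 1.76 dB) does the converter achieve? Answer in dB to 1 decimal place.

98.1 dB

Full-scale range = 9.2 V.
Levels needed ≥ 9.2/165 µV = 55760. 2^16 = 65536 suffices, so N_min = 16.
Ideal SNR at N = 16: 6.02·16 + 1.76 = 98.1 dB.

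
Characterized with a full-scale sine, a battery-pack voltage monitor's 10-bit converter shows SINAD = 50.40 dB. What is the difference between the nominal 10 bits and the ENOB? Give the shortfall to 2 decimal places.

N_eff = (50.40 − 1.76)/6.02 = 8.0797 bits.
Shortfall = 10 − 8.0797 = 1.9203 bits.

1.92 bits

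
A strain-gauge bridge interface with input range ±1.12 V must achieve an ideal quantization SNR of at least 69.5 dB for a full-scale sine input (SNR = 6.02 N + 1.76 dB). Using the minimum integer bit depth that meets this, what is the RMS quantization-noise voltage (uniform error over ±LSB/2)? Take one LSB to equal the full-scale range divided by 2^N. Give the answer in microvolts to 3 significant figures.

The full-scale span is 1.12 − (-1.12) = 2.24 V.
Required N = ⌈(69.5 − 1.76)/6.02⌉ = ⌈11.252⌉ = 12.
LSB = 2.24 V / 2^12 = 0.54688 mV.
RMS noise = LSB/√12 = 158 µV.

158 µV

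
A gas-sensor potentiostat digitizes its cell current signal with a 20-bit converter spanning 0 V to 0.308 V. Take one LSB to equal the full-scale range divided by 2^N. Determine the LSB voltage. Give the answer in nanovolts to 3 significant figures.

Range is 0.308 V.
There are 2^20 = 1048576 steps.
LSB = 0.308 V ÷ 2^20 = 0.308/1048576 V = 294 nV.

294 nV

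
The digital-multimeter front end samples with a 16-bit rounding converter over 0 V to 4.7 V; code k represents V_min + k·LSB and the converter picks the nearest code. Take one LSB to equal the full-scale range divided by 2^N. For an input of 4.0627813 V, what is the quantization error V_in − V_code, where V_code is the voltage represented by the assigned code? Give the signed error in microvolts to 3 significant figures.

−19.3 µV

Full-scale range = 4.7 V. LSB = 4.7 V / 2^16 ≈ 71.72 µV.
Position in LSBs: (4.0627813 − (0)) × 65536/4.7 = 56650.7309; rounding gives k = 56651.
V_code = V_min + k × range/2^16 = 0 + 56651 × 4.7/65536 = 4.0628005981 V.
Error = V_in − V_code = 4.0627813 − (4.0628005981) = −19.3 µV.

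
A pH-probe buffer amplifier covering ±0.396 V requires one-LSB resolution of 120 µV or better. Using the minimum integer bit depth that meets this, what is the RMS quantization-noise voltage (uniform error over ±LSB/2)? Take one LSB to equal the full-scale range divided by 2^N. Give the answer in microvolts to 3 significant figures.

Span: 0.396 V − (-0.396 V) = 0.792 V.
Levels needed ≥ 0.792/120 µV = 6600. 2^13 = 8192 suffices, so N_min = 13.
LSB = 0.792 V / 2^13 = 96.680 µV.
V_rms = LSB/√12 = 27.9 µV.

27.9 µV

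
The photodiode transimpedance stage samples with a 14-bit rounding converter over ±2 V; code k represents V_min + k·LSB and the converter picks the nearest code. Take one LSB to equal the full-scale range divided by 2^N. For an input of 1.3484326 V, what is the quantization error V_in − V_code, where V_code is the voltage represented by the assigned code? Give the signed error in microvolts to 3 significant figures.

+43.9 µV

Range = 2 − (-2) = 4 V. LSB = 4 V / 2^14 ≈ 244.1 µV.
(V_in − V_min)/LSB = (1.3484326 − (-2)) × 16384/4 = 13715.1799 → nearest code k = 13715.
Reconstructed level: -2 + 13715 × 4/16384 V = 1.3483886719 V.
Error = V_in − V_code = 1.3484326 − (1.3483886719) = +43.9 µV.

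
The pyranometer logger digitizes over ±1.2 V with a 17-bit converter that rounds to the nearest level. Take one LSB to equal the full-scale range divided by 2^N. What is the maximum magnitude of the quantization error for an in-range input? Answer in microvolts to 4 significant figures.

Range = 1.2 − (-1.2) = 2.4 V.
LSB = 2.4 V / 2^17 = 18.3105 µV.
|e|_max = LSB/2 = 9.155 µV.

9.155 µV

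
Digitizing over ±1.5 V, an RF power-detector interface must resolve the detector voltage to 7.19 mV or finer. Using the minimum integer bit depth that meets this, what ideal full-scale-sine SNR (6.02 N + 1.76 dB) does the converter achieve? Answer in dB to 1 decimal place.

Full-scale range = 1.5 V − (-1.5 V) = 3 V.
3 V / 7.19 mV = 417.2. Since 2^8 = 256 and 2^9 = 512, N = 9.
SNR = 6.02 × 9 + 1.76 = 55.94 dB.

55.9 dB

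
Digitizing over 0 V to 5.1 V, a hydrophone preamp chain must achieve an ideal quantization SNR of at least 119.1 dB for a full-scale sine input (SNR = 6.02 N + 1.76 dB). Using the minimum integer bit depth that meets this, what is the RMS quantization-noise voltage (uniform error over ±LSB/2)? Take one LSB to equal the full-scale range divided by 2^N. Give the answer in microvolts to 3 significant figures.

1.40 µV

Span = 5.1 V.
6.02 N + 1.76 ≥ 119.1 gives N ≥ 19.492, so the minimum integer is 20.
One LSB is 5.1 V / 1048576 = 4.8637 µV.
RMS noise = LSB/√12 = 1.40 µV.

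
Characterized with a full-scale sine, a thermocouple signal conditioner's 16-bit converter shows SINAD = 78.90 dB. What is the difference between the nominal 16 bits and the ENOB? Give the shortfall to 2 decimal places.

ENOB = (SINAD − 1.76)/6.02 = (78.90 − 1.76)/6.02 = 12.8140 bits.
Lost resolution: 16 − 12.8140 = 3.1860 bits.

3.19 bits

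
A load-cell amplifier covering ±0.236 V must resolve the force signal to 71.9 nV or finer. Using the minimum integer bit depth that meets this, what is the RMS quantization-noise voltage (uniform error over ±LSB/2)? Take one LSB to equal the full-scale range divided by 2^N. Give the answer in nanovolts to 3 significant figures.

16.2 nV

Range = 0.236 − (-0.236) = 0.472 V.
Required number of levels: 0.472/71.9 nV = 6.5647e6; smallest N with 2^N ≥ that is 23.
LSB = 0.472 V / 2^23 = 56.267 nV.
RMS noise = LSB/√12 = 16.2 nV.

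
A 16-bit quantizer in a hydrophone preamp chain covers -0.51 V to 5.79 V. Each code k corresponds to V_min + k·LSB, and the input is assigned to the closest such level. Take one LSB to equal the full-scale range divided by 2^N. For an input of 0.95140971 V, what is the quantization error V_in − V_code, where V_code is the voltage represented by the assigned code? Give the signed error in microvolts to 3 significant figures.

Range = 5.79 − (-0.51) = 6.3 V. LSB = 6.3 V / 2^16 ≈ 96.13 µV.
Position in LSBs: (0.95140971 − (-0.51)) × 65536/6.3 = 15202.3725; rounding gives k = 15202.
V_code = -0.51 + (15202/65536) × 6.3 = 0.95137390137 V.
V_in − V_code = 0.95140971 − (0.95137390137) = +35.8 µV.

+35.8 µV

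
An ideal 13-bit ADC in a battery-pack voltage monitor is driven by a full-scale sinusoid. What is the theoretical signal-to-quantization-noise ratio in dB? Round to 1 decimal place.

For an ideal N-bit converter with full-scale sine input, SNR = 6.02 N + 1.76 dB. SNR = 6.02 × 13 + 1.76 = 78.26 + 1.76 = 80.02 dB.

80.0 dB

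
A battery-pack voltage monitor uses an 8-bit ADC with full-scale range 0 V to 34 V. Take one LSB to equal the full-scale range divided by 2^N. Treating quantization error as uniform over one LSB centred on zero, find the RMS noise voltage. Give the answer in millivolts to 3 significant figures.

Range is 34 V.
LSB = 34 V ÷ 2^8 = 34/256 V = 132.81 mV.
For a uniform distribution on [−LSB/2, +LSB/2], V_rms = LSB/√12 = 132.81 mV/3.4641 = 38.3 mV.

38.3 mV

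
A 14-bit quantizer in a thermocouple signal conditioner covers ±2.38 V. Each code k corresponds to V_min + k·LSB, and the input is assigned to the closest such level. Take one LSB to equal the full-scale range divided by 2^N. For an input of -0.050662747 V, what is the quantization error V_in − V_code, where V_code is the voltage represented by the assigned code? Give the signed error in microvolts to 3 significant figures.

The full-scale span is 2.38 − (-2.38) = 4.76 V. LSB = 4.76 V / 2^14 ≈ 290.5 µV.
Position in LSBs: (-0.050662747 − (-2.38)) × 16384/4.76 = 8017.6180; rounding gives k = 8018.
Reconstructed level: -2.38 + 8018 × 4.76/16384 V = -0.050551757813 V.
e = -0.050662747 − (-0.050551757813) = −111 µV.

−111 µV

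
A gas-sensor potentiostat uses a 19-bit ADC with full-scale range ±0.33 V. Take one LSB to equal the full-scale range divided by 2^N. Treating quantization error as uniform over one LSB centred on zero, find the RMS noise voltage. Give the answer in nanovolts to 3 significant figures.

363 nV

Range = 0.33 − (-0.33) = 0.66 V.
LSB = 0.66 V / 2^19 = 1.2589 µV.
For a uniform distribution on [−LSB/2, +LSB/2], V_rms = LSB/√12 = 1.2589 µV/3.4641 = 363 nV.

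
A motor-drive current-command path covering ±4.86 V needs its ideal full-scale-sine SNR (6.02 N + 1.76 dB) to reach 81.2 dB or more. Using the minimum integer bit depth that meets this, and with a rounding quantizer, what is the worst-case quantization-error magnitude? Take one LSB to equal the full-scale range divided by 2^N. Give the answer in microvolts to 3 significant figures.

297 µV

The full-scale span is 4.86 − (-4.86) = 9.72 V.
6.02 N + 1.76 ≥ 81.2 gives N ≥ 13.196, so the minimum integer is 14.
One LSB is 9.72 V / 16384 = 0.59326 mV.
Half an LSB is 297 µV.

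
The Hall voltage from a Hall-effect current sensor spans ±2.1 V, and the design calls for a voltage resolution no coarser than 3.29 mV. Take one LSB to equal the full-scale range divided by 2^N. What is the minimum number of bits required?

The full-scale span is 2.1 − (-2.1) = 4.2 V.
Levels needed ≥ 4.2/3.29 mV = 1277. 2^11 = 2048 suffices, so N_min = 11.

11 bits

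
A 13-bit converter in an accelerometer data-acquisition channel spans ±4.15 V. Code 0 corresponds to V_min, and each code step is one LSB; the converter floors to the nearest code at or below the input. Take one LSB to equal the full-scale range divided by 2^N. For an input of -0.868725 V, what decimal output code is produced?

Range = 4.15 − (-4.15) = 8.3 V. LSB = 8.3 V / 2^13 ≈ 1.013 mV.
(V_in − V_min) × 2^13/range = (-0.868725 − (-4.15)) × 8192/8.3 = 3238.579.
Floor → code = 3238.

3238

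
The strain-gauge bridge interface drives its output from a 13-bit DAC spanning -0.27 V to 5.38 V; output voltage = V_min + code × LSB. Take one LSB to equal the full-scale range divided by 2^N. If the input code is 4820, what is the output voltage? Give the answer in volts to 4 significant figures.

Span: 5.38 V − (-0.27 V) = 5.65 V. LSB = 5.65 V / 2^13.
V_out = V_min + code × LSB = -0.27 V + 4820 × 5.65 V / 8192
      = -0.27 + 3.32434 = 3.05434 V.

3.054 V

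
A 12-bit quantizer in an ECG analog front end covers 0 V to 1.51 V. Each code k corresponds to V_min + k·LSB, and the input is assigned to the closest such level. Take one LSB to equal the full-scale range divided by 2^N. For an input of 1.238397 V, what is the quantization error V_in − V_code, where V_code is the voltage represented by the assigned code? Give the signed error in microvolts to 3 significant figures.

+93.8 µV

Range is 1.51 V. LSB = 1.51 V / 2^12 ≈ 368.7 µV.
(1.238397 − (0)) / LSB = 1.238397 × 4096/1.51 = 3359.2544. Nearest integer: k = 3359.
V_code = 0 + (3359/4096) × 1.51 = 1.238303223 V.
e = 1.238397 − (1.238303223) = +93.8 µV.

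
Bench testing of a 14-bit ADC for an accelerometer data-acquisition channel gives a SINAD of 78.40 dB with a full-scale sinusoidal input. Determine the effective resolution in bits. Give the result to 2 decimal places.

Inverting SNR = 6.02 N + 1.76: N_eff = (78.40 − 1.76)/6.02 = 12.7309.

12.73 bits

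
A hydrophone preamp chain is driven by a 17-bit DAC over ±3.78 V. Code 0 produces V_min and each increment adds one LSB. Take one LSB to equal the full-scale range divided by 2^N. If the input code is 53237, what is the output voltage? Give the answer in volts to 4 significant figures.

Span: 3.78 V − (-3.78 V) = 7.56 V. LSB = 7.56 V / 2^17.
Output = V_min + (53237/131072) × range = -3.78 + 0.406166 × 7.56 V
      = -3.78 + 3.07062 = -0.709384 V.

-0.7094 V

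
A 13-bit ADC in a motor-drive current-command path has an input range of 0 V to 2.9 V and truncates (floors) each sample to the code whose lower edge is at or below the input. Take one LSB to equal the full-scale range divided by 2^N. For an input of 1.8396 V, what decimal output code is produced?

Span = 2.9 V. LSB = 2.9 V / 2^13 ≈ 354.0 µV.
V_in − V_min = 1.8396 − (0) = 1.8396 V.
Divide by LSB: 1.8396 × 8192/2.9 = 5196.5528.
Truncating gives code 5196.

5196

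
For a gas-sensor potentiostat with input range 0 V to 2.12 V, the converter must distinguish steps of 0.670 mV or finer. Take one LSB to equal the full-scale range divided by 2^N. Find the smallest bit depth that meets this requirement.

Range is 2.12 V.
Levels needed ≥ 2.12/0.670 mV = 3164. 2^12 = 4096 suffices, so N_min = 12.

12 bits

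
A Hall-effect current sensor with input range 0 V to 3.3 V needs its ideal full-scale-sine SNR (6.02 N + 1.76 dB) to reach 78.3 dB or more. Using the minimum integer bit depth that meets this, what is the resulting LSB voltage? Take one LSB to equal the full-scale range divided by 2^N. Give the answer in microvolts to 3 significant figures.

Full-scale range = 3.3 V.
Required N = ⌈(78.3 − 1.76)/6.02⌉ = ⌈12.714⌉ = 13.
LSB = 3.3 V / 2^13 = 403 µV.

403 µV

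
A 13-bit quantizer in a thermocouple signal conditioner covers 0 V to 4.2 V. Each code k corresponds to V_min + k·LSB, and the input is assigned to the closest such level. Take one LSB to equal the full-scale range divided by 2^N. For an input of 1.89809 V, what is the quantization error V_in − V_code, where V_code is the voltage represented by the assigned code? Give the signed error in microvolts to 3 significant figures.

Span = 4.2 V. LSB = 4.2 V / 2^13 ≈ 0.5127 mV.
(V_in − V_min)/LSB = (1.89809 − (0)) × 8192/4.2 = 3702.1794 → nearest code k = 3702.
V_code = 0 + (3702/8192) × 4.2 = 1.897998047 V.
Error = V_in − V_code = 1.89809 − (1.897998047) = +92.0 µV.

+92.0 µV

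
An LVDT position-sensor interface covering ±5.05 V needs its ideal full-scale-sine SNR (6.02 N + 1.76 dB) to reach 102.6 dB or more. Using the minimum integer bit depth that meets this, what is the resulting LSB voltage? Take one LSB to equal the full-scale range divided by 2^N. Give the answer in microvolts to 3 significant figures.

Range = 5.05 − (-5.05) = 10.1 V.
Solving 6.02 N ≥ 102.6 − 1.76: N ≥ 16.751. Round up → N = 17.
Step size = 10.1/131072 V = 77.1 µV.

77.1 µV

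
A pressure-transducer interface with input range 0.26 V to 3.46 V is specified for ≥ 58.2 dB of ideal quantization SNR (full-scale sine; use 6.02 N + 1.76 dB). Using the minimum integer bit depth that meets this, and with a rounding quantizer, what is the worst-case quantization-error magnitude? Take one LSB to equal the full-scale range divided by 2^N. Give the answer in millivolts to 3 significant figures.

Full-scale range = 3.46 V − (0.26 V) = 3.2 V.
Solving 6.02 N ≥ 58.2 − 1.76: N ≥ 9.375. Round up → N = 10.
One LSB is 3.2 V / 1024 = 3.1250 mV.
|e|_max = LSB/2 = 1.56 mV.

1.56 mV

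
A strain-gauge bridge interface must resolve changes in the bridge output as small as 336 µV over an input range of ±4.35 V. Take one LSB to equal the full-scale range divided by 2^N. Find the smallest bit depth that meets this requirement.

15 bits

Full-scale range = 4.35 V − (-4.35 V) = 8.7 V.
Levels needed ≥ 8.7/336 µV = 25890. 2^15 = 32768 suffices, so N_min = 15.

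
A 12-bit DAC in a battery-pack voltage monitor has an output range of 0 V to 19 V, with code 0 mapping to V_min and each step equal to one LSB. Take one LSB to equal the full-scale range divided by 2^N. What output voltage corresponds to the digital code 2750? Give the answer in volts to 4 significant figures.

12.76 V

V_FS = 19 V. LSB = 19 V / 2^12.
V_out = 0 + 2750 × (19/4096) V
      = 0 V + 12.7563 V = 12.7563 V.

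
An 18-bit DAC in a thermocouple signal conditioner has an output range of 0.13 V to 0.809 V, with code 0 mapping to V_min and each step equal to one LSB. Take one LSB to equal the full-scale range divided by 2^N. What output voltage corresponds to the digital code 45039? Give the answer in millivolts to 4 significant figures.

246.7 mV

Full-scale range = 0.809 V − (0.13 V) = 0.679 V. LSB = 0.679 V / 2^18.
V_out = 0.13 + 45039 × (0.679/262144) V
      = 0.13 V + 0.116659 V = 0.246659 V.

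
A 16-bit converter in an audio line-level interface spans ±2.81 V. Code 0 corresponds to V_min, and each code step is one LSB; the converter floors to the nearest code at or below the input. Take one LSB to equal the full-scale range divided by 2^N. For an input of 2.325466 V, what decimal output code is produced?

59885

Span: 2.81 V − (-2.81 V) = 5.62 V. LSB = 5.62 V / 2^16 ≈ 85.75 µV.
V_in − V_min = 2.325466 − (-2.81) = 5.135466 V.
Divide by LSB: 5.135466 × 65536/5.62 = 59885.7473.
Truncating gives code 59885.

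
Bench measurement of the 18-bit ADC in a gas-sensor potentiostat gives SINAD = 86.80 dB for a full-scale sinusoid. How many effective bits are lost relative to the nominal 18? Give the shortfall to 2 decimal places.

3.87 bits

ENOB = (SINAD − 1.76)/6.02 = (86.80 − 1.76)/6.02 = 14.1262 bits.
Lost resolution: 18 − 14.1262 = 3.8738 bits.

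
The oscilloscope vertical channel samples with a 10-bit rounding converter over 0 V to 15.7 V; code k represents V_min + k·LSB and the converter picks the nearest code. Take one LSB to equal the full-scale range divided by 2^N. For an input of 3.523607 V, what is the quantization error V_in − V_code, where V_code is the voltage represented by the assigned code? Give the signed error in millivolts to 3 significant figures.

−2.76 mV

Span = 15.7 V. LSB = 15.7 V / 2^10 ≈ 15.33 mV.
(V_in − V_min)/LSB = (3.523607 − (0)) × 1024/15.7 = 229.8200 → nearest code k = 230.
V_code = 0 + (230/1024) × 15.7 = 3.526367188 V.
Error = V_in − V_code = 3.523607 − (3.526367188) = −2.76 mV.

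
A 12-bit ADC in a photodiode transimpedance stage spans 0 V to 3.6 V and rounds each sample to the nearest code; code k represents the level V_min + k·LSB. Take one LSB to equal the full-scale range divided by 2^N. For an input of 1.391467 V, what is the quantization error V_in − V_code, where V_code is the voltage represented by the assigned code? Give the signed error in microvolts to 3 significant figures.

+158 µV

Full-scale range = 3.6 V. LSB = 3.6 V / 2^12 ≈ 0.8789 mV.
(V_in − V_min)/LSB = (1.391467 − (0)) × 4096/3.6 = 1583.1802 → nearest code k = 1583.
V_code = 0 + (1583/4096) × 3.6 = 1.391308594 V.
Error = V_in − V_code = 1.391467 − (1.391308594) = +158 µV.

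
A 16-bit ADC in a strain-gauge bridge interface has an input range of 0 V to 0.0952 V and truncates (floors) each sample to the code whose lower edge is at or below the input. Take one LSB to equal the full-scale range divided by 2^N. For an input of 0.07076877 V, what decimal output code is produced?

V_FS = 0.0952 V. LSB = 0.0952 V / 2^16 ≈ 1.453 µV.
code = ⌊(V_in − V_min)/LSB⌋ = ⌊(V_in − V_min) × 2^16 / range⌋
     = ⌊(0.07076877 − (0)) × 65536 / 0.0952⌋ = ⌊0.07076877 × 65536/0.0952⌋
     = ⌊48717.459⌋ = 48717.

48717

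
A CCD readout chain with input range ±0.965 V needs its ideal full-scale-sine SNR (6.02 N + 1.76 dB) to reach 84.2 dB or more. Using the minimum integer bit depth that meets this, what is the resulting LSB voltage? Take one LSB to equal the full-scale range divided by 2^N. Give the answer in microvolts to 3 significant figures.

Range = 0.965 − (-0.965) = 1.93 V.
Required N = ⌈(84.2 − 1.76)/6.02⌉ = ⌈13.694⌉ = 14.
Step size = 1.93/16384 V = 118 µV.

118 µV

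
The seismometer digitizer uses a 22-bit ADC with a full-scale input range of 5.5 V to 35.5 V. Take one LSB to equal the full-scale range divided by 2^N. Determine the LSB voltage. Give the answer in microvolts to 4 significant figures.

7.153 µV

Range = 35.5 − (5.5) = 30 V.
There are 2^22 = 4194304 steps.
LSB = 30 V / 2^22 = 7.153 µV.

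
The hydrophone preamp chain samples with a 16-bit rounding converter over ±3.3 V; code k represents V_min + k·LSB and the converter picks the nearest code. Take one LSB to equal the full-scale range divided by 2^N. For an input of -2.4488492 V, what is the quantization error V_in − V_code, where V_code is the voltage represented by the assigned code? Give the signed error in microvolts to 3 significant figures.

−33.3 µV

Full-scale range = 3.3 V − (-3.3 V) = 6.6 V. LSB = 6.6 V / 2^16 ≈ 100.7 µV.
(-2.4488492 − (-3.3)) / LSB = 0.8511508 × 65536/6.6 = 8451.6695. Nearest integer: k = 8452.
Reconstructed level: -3.3 + 8452 × 6.6/65536 V = -2.4488159180 V.
V_in − V_code = -2.4488492 − (-2.4488159180) = −33.3 µV.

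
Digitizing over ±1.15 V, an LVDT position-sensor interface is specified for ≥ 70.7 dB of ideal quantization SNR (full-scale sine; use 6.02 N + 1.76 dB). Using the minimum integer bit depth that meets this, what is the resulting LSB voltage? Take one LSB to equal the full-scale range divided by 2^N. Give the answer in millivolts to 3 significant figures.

0.562 mV

Range = 1.15 − (-1.15) = 2.3 V.
Required N = ⌈(70.7 − 1.76)/6.02⌉ = ⌈11.452⌉ = 12.
One LSB is 2.3 V / 4096 = 0.562 mV.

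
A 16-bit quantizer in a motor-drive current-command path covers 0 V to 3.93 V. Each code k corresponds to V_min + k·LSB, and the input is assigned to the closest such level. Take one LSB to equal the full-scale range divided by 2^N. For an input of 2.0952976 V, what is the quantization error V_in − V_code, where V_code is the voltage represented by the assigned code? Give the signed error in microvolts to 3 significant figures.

V_FS = 3.93 V. LSB = 3.93 V / 2^16 ≈ 59.97 µV.
(2.0952976 − (0)) / LSB = 2.0952976 × 65536/3.93 = 34940.8202. Nearest integer: k = 34941.
Reconstructed level: 0 + 34941 × 3.93/65536 V = 2.0953083801 V.
V_in − V_code = 2.0952976 − (2.0953083801) = −10.8 µV.

−10.8 µV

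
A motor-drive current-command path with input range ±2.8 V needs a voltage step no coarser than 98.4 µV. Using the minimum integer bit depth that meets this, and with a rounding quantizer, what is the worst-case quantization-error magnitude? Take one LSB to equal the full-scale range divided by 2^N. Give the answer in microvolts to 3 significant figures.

Range = 2.8 − (-2.8) = 5.6 V.
5.6 V / 98.4 µV = 56910. Since 2^15 = 32768 and 2^16 = 65536, N = 16.
Step size = 5.6/65536 V = 85.449 µV.
|e|_max = LSB/2 = 42.7 µV.

42.7 µV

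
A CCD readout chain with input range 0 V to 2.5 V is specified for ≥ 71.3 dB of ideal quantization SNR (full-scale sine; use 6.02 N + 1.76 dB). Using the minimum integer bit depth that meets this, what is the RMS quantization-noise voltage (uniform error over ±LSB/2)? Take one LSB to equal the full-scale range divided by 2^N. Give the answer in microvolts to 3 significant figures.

176 µV

V_FS = 2.5 V.
Required N = ⌈(71.3 − 1.76)/6.02⌉ = ⌈11.551⌉ = 12.
One LSB is 2.5 V / 4096 = 0.61035 mV.
V_rms = LSB/√12 = 176 µV.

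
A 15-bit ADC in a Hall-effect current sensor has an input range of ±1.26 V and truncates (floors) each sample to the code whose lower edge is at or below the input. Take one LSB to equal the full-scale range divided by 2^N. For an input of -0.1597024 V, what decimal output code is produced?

The full-scale span is 1.26 − (-1.26) = 2.52 V. LSB = 2.52 V / 2^15 ≈ 76.90 µV.
V_in − V_min = -0.1597024 − (-1.26) = 1.1002976 V.
Divide by LSB: 1.1002976 × 32768/2.52 = 14307.3618.
Truncating gives code 14307.

14307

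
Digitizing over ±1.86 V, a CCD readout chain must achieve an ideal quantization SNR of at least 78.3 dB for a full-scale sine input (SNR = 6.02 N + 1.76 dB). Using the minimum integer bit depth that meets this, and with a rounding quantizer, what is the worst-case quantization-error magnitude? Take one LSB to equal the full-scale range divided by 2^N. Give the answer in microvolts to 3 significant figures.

The full-scale span is 1.86 − (-1.86) = 3.72 V.
Required N = ⌈(78.3 − 1.76)/6.02⌉ = ⌈12.714⌉ = 13.
LSB = 3.72 V ÷ 2^13 = 3.72/8192 V = 454.10 µV.
Half an LSB is 227 µV.

227 µV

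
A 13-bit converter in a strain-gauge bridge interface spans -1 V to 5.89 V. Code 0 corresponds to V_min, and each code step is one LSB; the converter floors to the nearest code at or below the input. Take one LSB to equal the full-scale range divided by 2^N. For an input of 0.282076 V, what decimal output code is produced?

1524

Span: 5.89 V − (-1 V) = 6.89 V. LSB = 6.89 V / 2^13 ≈ 0.8411 mV.
code = ⌊(V_in − V_min)/LSB⌋ = ⌊(V_in − V_min) × 2^13 / range⌋
     = ⌊(0.282076 − (-1)) × 8192 / 6.89⌋ = ⌊1.282076 × 8192/6.89⌋
     = ⌊1524.349⌋ = 1524.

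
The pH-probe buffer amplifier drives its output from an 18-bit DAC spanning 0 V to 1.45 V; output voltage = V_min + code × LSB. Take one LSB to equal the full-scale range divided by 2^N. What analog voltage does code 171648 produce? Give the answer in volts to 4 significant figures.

0.9494 V

V_FS = 1.45 V. LSB = 1.45 V / 2^18.
V_out = V_min + code × LSB = 0 V + 171648 × 1.45 V / 262144
      = 0 + 0.949438 = 0.949438 V.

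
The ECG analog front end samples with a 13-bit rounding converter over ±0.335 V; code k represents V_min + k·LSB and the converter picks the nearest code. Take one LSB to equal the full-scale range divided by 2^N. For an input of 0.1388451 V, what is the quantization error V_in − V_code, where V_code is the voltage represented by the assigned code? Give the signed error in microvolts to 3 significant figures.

−29.4 µV

Span: 0.335 V − (-0.335 V) = 0.67 V. LSB = 0.67 V / 2^13 ≈ 81.79 µV.
Position in LSBs: (0.1388451 − (-0.335)) × 8192/0.67 = 5793.6404; rounding gives k = 5794.
V_code = -0.335 + (5794/8192) × 0.67 = 0.1388745117 V.
V_in − V_code = 0.1388451 − (0.1388745117) = −29.4 µV.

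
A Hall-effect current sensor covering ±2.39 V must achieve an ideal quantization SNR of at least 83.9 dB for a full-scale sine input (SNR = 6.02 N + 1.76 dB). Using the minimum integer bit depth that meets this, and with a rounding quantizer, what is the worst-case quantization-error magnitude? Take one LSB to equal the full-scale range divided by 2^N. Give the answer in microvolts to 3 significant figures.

The full-scale span is 2.39 − (-2.39) = 4.78 V.
Solving 6.02 N ≥ 83.9 − 1.76: N ≥ 13.645. Round up → N = 14.
LSB = 4.78 V ÷ 2^14 = 4.78/16384 V = 291.75 µV.
Max error for round-to-nearest is LSB/2 = 146 µV.

146 µV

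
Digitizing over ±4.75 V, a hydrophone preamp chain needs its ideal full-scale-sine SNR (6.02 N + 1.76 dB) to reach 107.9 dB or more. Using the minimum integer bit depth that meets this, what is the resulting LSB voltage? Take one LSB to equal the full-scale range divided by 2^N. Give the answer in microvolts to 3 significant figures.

36.2 µV

Range = 4.75 − (-4.75) = 9.5 V.
Required N = ⌈(107.9 − 1.76)/6.02⌉ = ⌈17.631⌉ = 18.
LSB = 9.5 V ÷ 2^18 = 9.5/262144 V = 36.2 µV.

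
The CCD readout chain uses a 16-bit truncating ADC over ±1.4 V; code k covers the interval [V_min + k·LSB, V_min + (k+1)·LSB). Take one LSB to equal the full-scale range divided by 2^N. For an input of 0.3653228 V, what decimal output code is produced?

41318

The full-scale span is 1.4 − (-1.4) = 2.8 V. LSB = 2.8 V / 2^16 ≈ 42.72 µV.
V_in − V_min = 0.3653228 − (-1.4) = 1.7653228 V.
Divide by LSB: 1.7653228 × 65536/2.8 = 41318.6411.
Truncating gives code 41318.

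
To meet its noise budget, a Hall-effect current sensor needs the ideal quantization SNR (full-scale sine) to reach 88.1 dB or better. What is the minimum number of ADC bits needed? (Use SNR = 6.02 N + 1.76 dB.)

Required N = ⌈(88.1 − 1.76)/6.02⌉ = ⌈14.342⌉ = 15.

15 bits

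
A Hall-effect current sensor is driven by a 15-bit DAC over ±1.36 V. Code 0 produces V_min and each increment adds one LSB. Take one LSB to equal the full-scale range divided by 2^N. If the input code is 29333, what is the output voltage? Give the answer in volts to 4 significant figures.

1.075 V

Range = 1.36 − (-1.36) = 2.72 V. LSB = 2.72 V / 2^15.
Output = V_min + (29333/32768) × range = -1.36 + 0.895172 × 2.72 V
      = -1.36 + 2.43487 = 1.07487 V.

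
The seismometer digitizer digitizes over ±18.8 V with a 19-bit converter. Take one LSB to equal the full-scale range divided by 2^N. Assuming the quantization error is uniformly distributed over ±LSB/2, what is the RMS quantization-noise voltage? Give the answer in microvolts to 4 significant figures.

Span: 18.8 V − (-18.8 V) = 37.6 V.
LSB = 37.6 V ÷ 2^19 = 37.6/524288 V = 71.7163 µV.
For a uniform distribution on [−LSB/2, +LSB/2], V_rms = LSB/√12 = 71.7163 µV/3.4641 = 20.70 µV.

20.70 µV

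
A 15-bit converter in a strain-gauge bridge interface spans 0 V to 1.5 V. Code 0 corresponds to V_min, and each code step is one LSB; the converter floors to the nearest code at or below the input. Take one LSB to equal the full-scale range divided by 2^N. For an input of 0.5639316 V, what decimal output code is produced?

12319

V_FS = 1.5 V. LSB = 1.5 V / 2^15 ≈ 45.78 µV.
V_in − V_min = 0.5639316 − (0) = 0.5639316 V.
Divide by LSB: 0.5639316 × 32768/1.5 = 12319.2738.
Truncating gives code 12319.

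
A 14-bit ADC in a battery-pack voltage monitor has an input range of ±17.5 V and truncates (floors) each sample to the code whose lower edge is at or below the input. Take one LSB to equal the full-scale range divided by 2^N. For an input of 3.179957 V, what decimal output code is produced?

Span: 17.5 V − (-17.5 V) = 35 V. LSB = 35 V / 2^14 ≈ 2.136 mV.
V_in − V_min = 3.179957 − (-17.5) = 20.679957 V.
Divide by LSB: 20.679957 × 16384/35 = 9680.5833.
Truncating gives code 9680.

9680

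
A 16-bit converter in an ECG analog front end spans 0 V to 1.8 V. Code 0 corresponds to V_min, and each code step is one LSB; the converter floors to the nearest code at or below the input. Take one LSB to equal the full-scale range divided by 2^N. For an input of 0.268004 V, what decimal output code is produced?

V_FS = 1.8 V. LSB = 1.8 V / 2^16 ≈ 27.47 µV.
(V_in − V_min) × 2^16/range = (0.268004 − (0)) × 65536/1.8 = 9757.728.
Floor → code = 9757.

9757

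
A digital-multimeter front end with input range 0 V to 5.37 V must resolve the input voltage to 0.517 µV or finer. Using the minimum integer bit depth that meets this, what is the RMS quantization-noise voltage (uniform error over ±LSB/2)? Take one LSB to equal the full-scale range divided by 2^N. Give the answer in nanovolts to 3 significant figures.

Range is 5.37 V.
Levels needed ≥ 5.37/0.517 µV = 1.039e7. 2^24 = 16777216 suffices, so N_min = 24.
One LSB is 5.37 V / 16777216 = 320.08 nV.
V_rms = LSB/√12 = 92.4 nV.

92.4 nV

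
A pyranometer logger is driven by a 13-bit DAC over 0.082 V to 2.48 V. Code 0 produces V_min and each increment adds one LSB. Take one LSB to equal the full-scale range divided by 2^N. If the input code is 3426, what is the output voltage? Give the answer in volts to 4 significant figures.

Span: 2.48 V − (0.082 V) = 2.398 V. LSB = 2.398 V / 2^13.
Output = V_min + (3426/8192) × range = 0.082 + 0.418213 × 2.398 V
      = 0.082 + 1.00287 = 1.08487 V.

1.085 V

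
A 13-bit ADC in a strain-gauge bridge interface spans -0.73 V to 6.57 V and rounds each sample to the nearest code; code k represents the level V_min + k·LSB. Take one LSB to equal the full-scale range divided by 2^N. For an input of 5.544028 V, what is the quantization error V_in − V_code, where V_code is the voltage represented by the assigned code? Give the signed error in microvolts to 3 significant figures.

Range = 6.57 − (-0.73) = 7.3 V. LSB = 7.3 V / 2^13 ≈ 0.8911 mV.
Position in LSBs: (5.544028 − (-0.73)) × 8192/7.3 = 7040.6627; rounding gives k = 7041.
Reconstructed level: -0.73 + 7041 × 7.3/8192 V = 5.544328613 V.
V_in − V_code = 5.544028 − (5.544328613) = −301 µV.

−301 µV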